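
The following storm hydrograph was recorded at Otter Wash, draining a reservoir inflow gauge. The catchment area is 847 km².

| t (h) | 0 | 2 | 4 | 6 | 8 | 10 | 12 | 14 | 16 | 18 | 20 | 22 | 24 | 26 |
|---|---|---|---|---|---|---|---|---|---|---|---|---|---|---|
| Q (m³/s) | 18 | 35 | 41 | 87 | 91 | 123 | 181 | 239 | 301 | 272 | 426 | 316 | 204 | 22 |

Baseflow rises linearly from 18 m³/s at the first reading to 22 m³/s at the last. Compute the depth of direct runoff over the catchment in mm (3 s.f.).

d ≈ 17.6 mm

Direct runoff: 0.00, 16.69, 22.38, 68.08, 71.77, 103.46, 161.15, 218.85, 280.54, 251.23, 404.92, 294.62, 182.31, 0.00 m³/s; ΣQ_DR = 2076 m³/s.
V = ΣQ_DR · Δt = 2076 × 7200 s = 1.495 × 10^7 m³.
Over A = 847 km², depth = V / A = 17.6 mm.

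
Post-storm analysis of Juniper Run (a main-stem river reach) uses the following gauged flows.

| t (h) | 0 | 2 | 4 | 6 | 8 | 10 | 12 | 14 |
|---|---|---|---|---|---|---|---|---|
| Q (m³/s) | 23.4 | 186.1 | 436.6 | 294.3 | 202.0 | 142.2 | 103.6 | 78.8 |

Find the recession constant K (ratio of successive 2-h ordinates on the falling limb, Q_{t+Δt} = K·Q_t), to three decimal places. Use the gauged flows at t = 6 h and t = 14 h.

Using the recession-limb readings at t = 6 h and t = 14 h: Q falls from 294.3 to 78.8 m³/s over 4 intervals.
K = (Q₂/Q₁)^(1/4) = (78.8/294.3)^(1/4) = 0.719.

K ≈ 0.719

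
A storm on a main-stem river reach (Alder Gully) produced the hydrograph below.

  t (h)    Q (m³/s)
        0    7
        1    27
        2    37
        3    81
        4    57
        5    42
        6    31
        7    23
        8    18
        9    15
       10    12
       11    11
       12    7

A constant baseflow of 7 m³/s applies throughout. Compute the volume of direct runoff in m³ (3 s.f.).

Direct-runoff ordinates (Q − Q_b): 0.0, 20.0, 30.0, 74.0, 50.0, 35.0, 24.0, 16.0, 11.0, 8.0, 5.0, 4.0, 0.0 m³/s.
ΣQ_DR = 277.0 m³/s.
With Δt = 1 h = 3600 s, V = ΣQ_DR · Δt = 277.0 × 3600 = 9.97 × 10^5 m³.

V ≈ 9.97 × 10^5 m³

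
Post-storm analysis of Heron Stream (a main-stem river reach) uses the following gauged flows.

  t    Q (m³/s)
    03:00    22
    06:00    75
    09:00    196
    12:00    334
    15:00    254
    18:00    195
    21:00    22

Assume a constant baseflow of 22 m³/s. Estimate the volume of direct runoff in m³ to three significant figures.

Direct-runoff ordinates (Q − Q_b): 0.0, 53.0, 174.0, 312.0, 232.0, 173.0, 0.0 m³/s.
ΣQ_DR = 944.0 m³/s.
With Δt = 3 h = 10800 s, V = ΣQ_DR · Δt = 944.0 × 10800 = 1.02 × 10^7 m³.

V ≈ 1.02 × 10^7 m³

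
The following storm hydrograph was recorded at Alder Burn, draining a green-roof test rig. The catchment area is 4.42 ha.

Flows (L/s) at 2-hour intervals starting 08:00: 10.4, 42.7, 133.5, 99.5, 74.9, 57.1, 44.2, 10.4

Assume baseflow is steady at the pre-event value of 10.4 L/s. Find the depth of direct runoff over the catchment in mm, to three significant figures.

d ≈ 63.4 mm

Direct runoff: 0.0, 32.3, 123.1, 89.1, 64.5, 46.7, 33.8, 0.0 L/s; ΣQ_DR = 389.5 L/s.
V = ΣQ_DR · Δt = 389.5 × 7200 s = 2.804 × 10^6 L.
Over A = 4.42 ha, depth = V / A = 63.4 mm.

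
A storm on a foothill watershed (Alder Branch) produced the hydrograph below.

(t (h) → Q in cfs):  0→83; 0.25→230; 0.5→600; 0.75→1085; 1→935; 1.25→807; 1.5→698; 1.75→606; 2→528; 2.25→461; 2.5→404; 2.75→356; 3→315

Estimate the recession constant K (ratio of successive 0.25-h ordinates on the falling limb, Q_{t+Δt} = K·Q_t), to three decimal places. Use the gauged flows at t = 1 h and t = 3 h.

K ≈ 0.873

Using the recession-limb readings at t = 1 h and t = 3 h: Q falls from 935 to 315 cfs over 8 intervals.
K = (Q₂/Q₁)^(1/8) = (315/935)^(1/8) = 0.873.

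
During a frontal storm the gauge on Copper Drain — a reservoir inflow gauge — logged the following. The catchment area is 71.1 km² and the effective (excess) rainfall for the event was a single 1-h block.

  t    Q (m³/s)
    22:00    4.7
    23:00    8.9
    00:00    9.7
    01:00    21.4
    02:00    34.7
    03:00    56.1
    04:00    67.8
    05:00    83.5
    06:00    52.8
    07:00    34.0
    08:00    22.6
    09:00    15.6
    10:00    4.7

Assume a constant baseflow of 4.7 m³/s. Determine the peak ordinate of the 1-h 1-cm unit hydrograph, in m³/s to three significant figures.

Direct runoff: 0.0, 4.2, 5.0, 16.7, 30.0, 51.4, 63.1, 78.8, 48.1, 29.3, 17.9, 10.9, 0.0 m³/s; ΣQ_DR = 355.4 m³/s, peak = 78.8 m³/s.
Runoff depth d = ΣQ_DR·Δt / A = 355.4 × 3600 / (71.1 km²) = 17.99 mm.
The 1-cm UH is the DRH scaled by (10 mm)/d, so U_p = 78.8 × 10/17.99 = 43.8 m³/s.

U_p ≈ 43.8 m³/s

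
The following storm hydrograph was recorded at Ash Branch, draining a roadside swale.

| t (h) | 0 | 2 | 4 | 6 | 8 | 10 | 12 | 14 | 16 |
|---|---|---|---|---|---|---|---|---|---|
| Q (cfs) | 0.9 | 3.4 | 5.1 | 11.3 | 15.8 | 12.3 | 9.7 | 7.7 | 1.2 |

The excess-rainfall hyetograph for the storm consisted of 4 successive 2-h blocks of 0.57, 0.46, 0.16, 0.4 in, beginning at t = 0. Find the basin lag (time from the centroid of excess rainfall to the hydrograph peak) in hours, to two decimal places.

t_L ≈ 4.51 h

Centroid of excess rainfall: t_c = Σ P_i·t̄_i / ΣP_i = 3.4906 h (block centres at 1, 3, 5, 7 h).
Hydrograph peak occurs at t = 8 h, so basin lag t_L = 8 − 3.4906 = 4.51 h.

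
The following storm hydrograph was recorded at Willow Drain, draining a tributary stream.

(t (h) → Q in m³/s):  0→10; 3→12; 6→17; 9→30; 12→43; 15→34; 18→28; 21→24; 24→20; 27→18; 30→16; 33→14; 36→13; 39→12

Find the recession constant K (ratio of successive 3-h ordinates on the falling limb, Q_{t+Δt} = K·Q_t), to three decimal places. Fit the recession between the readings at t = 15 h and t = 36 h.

K ≈ 0.872

Using the recession-limb readings at t = 15 h and t = 36 h: Q falls from 34 to 13 m³/s over 7 intervals.
K = (Q₂/Q₁)^(1/7) = (13/34)^(1/7) = 0.872.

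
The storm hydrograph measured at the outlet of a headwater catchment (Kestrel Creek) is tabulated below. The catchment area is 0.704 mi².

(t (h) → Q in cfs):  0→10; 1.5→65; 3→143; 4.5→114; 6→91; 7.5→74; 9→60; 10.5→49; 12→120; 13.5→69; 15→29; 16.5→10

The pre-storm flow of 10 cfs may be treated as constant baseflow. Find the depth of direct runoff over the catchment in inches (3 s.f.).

Direct runoff: 0.0, 55.0, 133.0, 104.0, 81.0, 64.0, 50.0, 39.0, 110.0, 59.0, 19.0, 0.0 cfs; ΣQ_DR = 714.0 cfs.
V = ΣQ_DR · Δt = 714.0 × 5400 s = 3.856 × 10^6 ft³.
Over A = 0.704 mi², depth = V / A = 2.36 in.

d ≈ 2.36 in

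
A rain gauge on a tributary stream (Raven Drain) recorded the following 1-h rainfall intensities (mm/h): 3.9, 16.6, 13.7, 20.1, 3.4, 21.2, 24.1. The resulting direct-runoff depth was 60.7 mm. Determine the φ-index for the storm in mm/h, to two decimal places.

Only the 5 blocks with intensity above φ contribute runoff: 16.6, 13.7, 20.1, 21.2, 24.1 mm/h.
Σ(I−φ)·Δt = d  ⇒  (16.6+13.7+20.1+21.2+24.1 − 5φ)·1 = 60.7
φ = (95.70 − 60.7/1) / 5 = 7.00 mm/h.

φ ≈ 7.00 mm/h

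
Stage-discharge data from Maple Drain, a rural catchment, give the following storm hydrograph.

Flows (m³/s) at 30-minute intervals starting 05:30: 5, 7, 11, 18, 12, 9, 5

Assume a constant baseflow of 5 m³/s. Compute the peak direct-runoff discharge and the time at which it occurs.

Subtracting baseflow gives direct-runoff ordinates: 0.0, 2.0, 6.0, 13.0, 7.0, 4.0, 0.0 m³/s.
The maximum is 13.0 m³/s, occurring at the reading for t = 07:00.

Q_p = 13.0 m³/s at t = 07:00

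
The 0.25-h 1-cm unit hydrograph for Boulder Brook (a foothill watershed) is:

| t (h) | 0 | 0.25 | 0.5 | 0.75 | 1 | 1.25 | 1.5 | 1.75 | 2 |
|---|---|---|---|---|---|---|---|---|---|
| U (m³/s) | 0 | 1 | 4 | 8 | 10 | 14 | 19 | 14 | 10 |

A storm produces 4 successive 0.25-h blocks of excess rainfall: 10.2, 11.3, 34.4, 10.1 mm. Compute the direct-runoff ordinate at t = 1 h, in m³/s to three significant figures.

By discrete convolution, Q_j = Σ (P_i / 10 mm) · U_{j−i}.
At t = 1 h (j=4): Q = (10.2/10)·10 + (11.3/10)·8 + (34.4/10)·4 + (10.1/10)·1 = 34.0 m³/s.

Q ≈ 34.0 m³/s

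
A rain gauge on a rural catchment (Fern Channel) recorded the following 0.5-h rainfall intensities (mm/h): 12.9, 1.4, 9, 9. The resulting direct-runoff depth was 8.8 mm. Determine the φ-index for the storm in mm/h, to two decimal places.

φ ≈ 4.43 mm/h

Only the 3 blocks with intensity above φ contribute runoff: 12.9, 9, 9 mm/h.
Σ(I−φ)·Δt = d  ⇒  (12.9+9+9 − 3φ)·0.5 = 8.8
φ = (30.90 − 8.8/0.5) / 3 = 4.43 mm/h.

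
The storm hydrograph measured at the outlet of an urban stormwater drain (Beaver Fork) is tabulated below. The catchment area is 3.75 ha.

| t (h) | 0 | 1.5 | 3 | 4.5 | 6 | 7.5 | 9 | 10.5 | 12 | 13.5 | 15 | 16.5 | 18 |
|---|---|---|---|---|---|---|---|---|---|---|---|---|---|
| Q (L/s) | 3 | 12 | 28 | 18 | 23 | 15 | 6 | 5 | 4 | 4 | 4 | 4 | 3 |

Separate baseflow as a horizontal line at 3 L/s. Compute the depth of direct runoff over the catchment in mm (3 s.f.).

Direct runoff: 0.0, 9.0, 25.0, 15.0, 20.0, 12.0, 3.0, 2.0, 1.0, 1.0, 1.0, 1.0, 0.0 L/s; ΣQ_DR = 90.00 L/s.
V = ΣQ_DR · Δt = 90.00 × 5400 s = 4.860 × 10^5 L.
Over A = 3.75 ha, depth = V / A = 13.0 mm.

d ≈ 13.0 mm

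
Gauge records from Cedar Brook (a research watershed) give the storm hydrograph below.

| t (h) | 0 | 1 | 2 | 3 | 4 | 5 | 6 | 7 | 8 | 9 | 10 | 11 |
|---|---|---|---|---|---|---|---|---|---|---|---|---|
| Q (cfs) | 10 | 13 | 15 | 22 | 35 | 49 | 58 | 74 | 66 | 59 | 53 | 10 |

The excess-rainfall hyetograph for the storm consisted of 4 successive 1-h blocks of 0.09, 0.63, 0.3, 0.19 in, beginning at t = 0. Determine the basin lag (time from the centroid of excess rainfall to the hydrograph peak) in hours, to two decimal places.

Centroid of excess rainfall: t_c = Σ P_i·t̄_i / ΣP_i = 1.9876 h (block centres at 0.5, 1.5, 2.5, 3.5 h).
Hydrograph peak occurs at t = 7 h, so basin lag t_L = 7 − 1.9876 = 5.01 h.

t_L ≈ 5.01 h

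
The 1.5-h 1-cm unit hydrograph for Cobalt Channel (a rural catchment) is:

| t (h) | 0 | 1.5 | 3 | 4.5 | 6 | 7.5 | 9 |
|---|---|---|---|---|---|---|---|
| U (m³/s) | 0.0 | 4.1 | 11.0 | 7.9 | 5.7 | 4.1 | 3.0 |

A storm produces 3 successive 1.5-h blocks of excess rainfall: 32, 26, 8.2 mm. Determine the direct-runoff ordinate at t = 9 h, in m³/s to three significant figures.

By discrete convolution, Q_j = Σ (P_i / 10 mm) · U_{j−i}.
At t = 9 h (j=6): Q = (32/10)·3.0 + (26/10)·4.1 + (8.2/10)·5.7 = 24.9 m³/s.

Q ≈ 24.9 m³/s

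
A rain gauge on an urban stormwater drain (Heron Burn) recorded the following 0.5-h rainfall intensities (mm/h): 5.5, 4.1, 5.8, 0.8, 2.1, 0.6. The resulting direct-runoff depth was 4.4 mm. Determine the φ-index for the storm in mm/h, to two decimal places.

Only the 3 blocks with intensity above φ contribute runoff: 5.5, 4.1, 5.8 mm/h.
Σ(I−φ)·Δt = d  ⇒  (5.5+4.1+5.8 − 3φ)·0.5 = 4.4
φ = (15.40 − 4.4/0.5) / 3 = 2.20 mm/h.

φ ≈ 2.20 mm/h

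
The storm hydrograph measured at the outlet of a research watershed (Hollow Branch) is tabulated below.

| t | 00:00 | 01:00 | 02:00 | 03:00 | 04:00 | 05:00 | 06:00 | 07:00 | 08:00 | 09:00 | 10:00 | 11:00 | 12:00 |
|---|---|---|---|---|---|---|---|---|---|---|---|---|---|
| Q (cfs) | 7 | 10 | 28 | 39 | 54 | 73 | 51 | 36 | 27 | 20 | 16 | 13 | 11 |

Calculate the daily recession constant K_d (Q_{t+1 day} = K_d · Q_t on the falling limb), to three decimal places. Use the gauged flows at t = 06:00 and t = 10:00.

Between t = 06:00 and t = 10:00 the flow falls from 51 to 16 cfs over 4×1 h = 4 h.
Per-interval ratio K = (16/51)^(1/4) = 0.7484; K_d = K^(24/1) = 0.001.

K_d ≈ 0.001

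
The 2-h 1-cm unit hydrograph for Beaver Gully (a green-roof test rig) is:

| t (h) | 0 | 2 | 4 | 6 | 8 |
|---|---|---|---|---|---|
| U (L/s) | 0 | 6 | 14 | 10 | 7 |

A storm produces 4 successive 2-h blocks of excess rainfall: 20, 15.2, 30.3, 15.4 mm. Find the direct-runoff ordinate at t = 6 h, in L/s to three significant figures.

By discrete convolution, Q_j = Σ (P_i / 10 mm) · U_{j−i}.
At t = 6 h (j=3): Q = (20/10)·10 + (15.2/10)·14 + (30.3/10)·6 + (15.4/10)·0 = 59.5 L/s.

Q ≈ 59.5 L/s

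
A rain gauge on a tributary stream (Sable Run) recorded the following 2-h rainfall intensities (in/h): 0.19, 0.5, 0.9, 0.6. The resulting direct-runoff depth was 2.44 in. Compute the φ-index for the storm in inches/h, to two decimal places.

φ ≈ 0.26 in/h

Only the 3 blocks with intensity above φ contribute runoff: 0.5, 0.9, 0.6 in/h.
Σ(I−φ)·Δt = d  ⇒  (0.5+0.9+0.6 − 3φ)·2 = 2.44
φ = (2.000 − 2.44/2) / 3 = 0.26 in/h.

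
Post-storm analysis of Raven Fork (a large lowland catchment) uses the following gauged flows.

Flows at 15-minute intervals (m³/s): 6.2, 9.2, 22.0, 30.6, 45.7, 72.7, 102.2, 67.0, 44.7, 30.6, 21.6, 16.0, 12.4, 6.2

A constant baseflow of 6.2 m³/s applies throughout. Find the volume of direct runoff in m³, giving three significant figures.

V ≈ 3.60 × 10^5 m³

Direct-runoff ordinates (Q − Q_b): 0.0, 3.0, 15.8, 24.4, 39.5, 66.5, 96.0, 60.8, 38.5, 24.4, 15.4, 9.8, 6.2, 0.0 m³/s.
ΣQ_DR = 400.3 m³/s.
With Δt = 0.25 h = 900 s, V = ΣQ_DR · Δt = 400.3 × 900 = 3.60 × 10^5 m³.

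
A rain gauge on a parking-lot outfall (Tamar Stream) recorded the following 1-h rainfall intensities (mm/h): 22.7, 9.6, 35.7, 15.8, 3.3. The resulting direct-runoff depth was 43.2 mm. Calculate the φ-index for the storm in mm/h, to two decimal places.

Only the 3 blocks with intensity above φ contribute runoff: 22.7, 35.7, 15.8 mm/h.
Σ(I−φ)·Δt = d  ⇒  (22.7+35.7+15.8 − 3φ)·1 = 43.2
φ = (74.20 − 43.2/1) / 3 = 10.33 mm/h.

φ ≈ 10.33 mm/h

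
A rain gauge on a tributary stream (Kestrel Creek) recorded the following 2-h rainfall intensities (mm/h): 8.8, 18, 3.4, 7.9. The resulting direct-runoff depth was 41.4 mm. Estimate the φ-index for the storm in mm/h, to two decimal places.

Only the 3 blocks with intensity above φ contribute runoff: 8.8, 18, 7.9 mm/h.
Σ(I−φ)·Δt = d  ⇒  (8.8+18+7.9 − 3φ)·2 = 41.4
φ = (34.70 − 41.4/2) / 3 = 4.67 mm/h.

φ ≈ 4.67 mm/h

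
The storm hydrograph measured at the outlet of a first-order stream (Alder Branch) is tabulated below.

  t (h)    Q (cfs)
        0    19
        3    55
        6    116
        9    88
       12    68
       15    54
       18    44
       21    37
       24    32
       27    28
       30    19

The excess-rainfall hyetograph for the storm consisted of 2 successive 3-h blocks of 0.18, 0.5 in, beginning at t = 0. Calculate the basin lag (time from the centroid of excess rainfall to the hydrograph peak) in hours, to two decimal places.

t_L ≈ 2.29 h

Centroid of excess rainfall: t_c = Σ P_i·t̄_i / ΣP_i = 3.7059 h (block centres at 1.5, 4.5 h).
Hydrograph peak occurs at t = 6 h, so basin lag t_L = 6 − 3.7059 = 2.29 h.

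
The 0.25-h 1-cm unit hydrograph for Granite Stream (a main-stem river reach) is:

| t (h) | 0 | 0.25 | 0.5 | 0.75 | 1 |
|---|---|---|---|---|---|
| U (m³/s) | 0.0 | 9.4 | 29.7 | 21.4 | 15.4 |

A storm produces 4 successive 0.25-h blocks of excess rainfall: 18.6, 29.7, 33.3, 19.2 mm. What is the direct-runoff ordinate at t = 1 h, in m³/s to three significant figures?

By discrete convolution, Q_j = Σ (P_i / 10 mm) · U_{j−i}.
At t = 1 h (j=4): Q = (18.6/10)·15.4 + (29.7/10)·21.4 + (33.3/10)·29.7 + (19.2/10)·9.4 = 209 m³/s.

Q ≈ 209 m³/s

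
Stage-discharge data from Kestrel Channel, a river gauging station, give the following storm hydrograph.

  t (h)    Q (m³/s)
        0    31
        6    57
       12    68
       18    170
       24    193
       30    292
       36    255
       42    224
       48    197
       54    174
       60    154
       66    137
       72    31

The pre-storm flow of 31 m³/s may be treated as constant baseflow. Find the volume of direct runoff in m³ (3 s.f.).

Direct-runoff ordinates (Q − Q_b): 0.0, 26.0, 37.0, 139.0, 162.0, 261.0, 224.0, 193.0, 166.0, 143.0, 123.0, 106.0, 0.0 m³/s.
ΣQ_DR = 1580 m³/s.
With Δt = 6 h = 21600 s, V = ΣQ_DR · Δt = 1580 × 21600 = 3.41 × 10^7 m³.

V ≈ 3.41 × 10^7 m³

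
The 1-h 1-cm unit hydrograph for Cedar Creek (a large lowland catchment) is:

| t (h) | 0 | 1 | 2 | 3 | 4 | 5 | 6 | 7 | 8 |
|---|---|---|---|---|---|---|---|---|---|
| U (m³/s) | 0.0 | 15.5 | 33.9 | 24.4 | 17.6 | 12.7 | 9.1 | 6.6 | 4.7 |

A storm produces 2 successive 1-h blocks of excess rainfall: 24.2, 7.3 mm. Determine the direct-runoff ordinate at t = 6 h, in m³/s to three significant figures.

Q ≈ 31.3 m³/s

By discrete convolution, Q_j = Σ (P_i / 10 mm) · U_{j−i}.
At t = 6 h (j=6): Q = (24.2/10)·9.1 + (7.3/10)·12.7 = 31.3 m³/s.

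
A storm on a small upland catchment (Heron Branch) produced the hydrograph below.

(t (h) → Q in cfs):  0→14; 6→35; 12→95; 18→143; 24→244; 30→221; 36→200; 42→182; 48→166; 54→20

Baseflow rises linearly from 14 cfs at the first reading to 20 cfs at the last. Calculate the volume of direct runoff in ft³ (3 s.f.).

V ≈ 2.48 × 10^7 ft³

Direct-runoff ordinates (Q − Q_b): 0.00, 20.33, 79.67, 127.00, 227.33, 203.67, 182.00, 163.33, 146.67, 0.00 cfs.
ΣQ_DR = 1150 cfs.
With Δt = 6 h = 21600 s, V = ΣQ_DR · Δt = 1150 × 21600 = 2.48 × 10^7 ft³.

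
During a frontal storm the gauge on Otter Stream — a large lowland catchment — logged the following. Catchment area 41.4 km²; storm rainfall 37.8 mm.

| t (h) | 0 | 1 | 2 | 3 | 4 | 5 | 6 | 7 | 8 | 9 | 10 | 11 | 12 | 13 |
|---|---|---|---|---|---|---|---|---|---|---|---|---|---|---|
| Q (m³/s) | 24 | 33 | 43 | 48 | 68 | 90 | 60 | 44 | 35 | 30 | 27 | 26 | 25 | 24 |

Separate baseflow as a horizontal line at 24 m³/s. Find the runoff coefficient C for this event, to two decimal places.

C ≈ 0.55

ΣQ_DR = 241.0 m³/s; V = ΣQ_DR·Δt = 8.676 × 10^5 m³.
Runoff depth d = V / A = 20.96 mm.
C = d / P = 20.96 / 37.8 = 0.55.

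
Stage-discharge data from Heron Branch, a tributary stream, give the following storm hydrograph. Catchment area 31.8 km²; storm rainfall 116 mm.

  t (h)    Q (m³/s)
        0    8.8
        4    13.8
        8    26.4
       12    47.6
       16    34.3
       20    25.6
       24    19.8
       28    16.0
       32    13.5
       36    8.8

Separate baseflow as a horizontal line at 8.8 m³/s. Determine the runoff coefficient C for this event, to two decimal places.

C ≈ 0.49

ΣQ_DR = 126.6 m³/s; V = ΣQ_DR·Δt = 1.823 × 10^6 m³.
Runoff depth d = V / A = 57.33 mm.
C = d / P = 57.33 / 116 = 0.49.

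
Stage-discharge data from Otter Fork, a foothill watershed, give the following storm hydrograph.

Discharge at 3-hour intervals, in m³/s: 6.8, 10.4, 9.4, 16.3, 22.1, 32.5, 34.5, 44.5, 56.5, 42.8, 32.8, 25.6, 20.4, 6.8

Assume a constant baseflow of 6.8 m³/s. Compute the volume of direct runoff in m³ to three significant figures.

V ≈ 2.87 × 10^6 m³

Direct-runoff ordinates (Q − Q_b): 0.0, 3.6, 2.6, 9.5, 15.3, 25.7, 27.7, 37.7, 49.7, 36.0, 26.0, 18.8, 13.6, 0.0 m³/s.
ΣQ_DR = 266.2 m³/s.
With Δt = 3 h = 10800 s, V = ΣQ_DR · Δt = 266.2 × 10800 = 2.87 × 10^6 m³.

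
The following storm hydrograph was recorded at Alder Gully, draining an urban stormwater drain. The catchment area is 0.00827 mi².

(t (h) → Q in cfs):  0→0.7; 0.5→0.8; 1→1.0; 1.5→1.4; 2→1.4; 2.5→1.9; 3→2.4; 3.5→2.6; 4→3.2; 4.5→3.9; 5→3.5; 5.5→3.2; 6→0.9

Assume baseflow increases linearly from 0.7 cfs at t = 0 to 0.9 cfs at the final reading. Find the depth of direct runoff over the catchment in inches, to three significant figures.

Direct runoff: 0.00, 0.08, 0.27, 0.65, 0.63, 1.12, 1.60, 1.78, 2.37, 3.05, 2.63, 2.32, 0.00 cfs; ΣQ_DR = 16.50 cfs.
V = ΣQ_DR · Δt = 16.50 × 1800 s = 29700 ft³.
Over A = 0.00827 mi², depth = V / A = 1.55 in.

d ≈ 1.55 in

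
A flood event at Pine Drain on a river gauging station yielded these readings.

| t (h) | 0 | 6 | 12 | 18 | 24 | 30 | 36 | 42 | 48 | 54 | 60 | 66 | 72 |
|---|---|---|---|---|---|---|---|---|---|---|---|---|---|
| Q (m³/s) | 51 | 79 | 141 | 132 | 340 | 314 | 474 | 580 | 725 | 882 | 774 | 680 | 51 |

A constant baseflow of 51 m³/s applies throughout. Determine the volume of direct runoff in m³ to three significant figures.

V ≈ 9.85 × 10^7 m³

Direct-runoff ordinates (Q − Q_b): 0.0, 28.0, 90.0, 81.0, 289.0, 263.0, 423.0, 529.0, 674.0, 831.0, 723.0, 629.0, 0.0 m³/s.
ΣQ_DR = 4560 m³/s.
With Δt = 6 h = 21600 s, V = ΣQ_DR · Δt = 4560 × 21600 = 9.85 × 10^7 m³.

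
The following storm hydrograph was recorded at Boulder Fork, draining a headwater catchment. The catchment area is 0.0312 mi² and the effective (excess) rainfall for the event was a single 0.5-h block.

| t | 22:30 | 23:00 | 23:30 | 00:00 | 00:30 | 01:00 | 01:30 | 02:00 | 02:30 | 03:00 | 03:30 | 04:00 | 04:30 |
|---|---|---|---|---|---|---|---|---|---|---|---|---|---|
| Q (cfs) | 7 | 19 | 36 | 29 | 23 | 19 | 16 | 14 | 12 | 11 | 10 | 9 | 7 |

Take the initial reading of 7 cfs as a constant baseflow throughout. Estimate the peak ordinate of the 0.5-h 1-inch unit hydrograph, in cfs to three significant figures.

U_p ≈ 9.65 cfs

Direct runoff: 0.0, 12.0, 29.0, 22.0, 16.0, 12.0, 9.0, 7.0, 5.0, 4.0, 3.0, 2.0, 0.0 cfs; ΣQ_DR = 121.0 cfs, peak = 29.0 cfs.
Runoff depth d = ΣQ_DR·Δt / A = 121.0 × 1800 / (0.0312 mi²) = 3.005 in.
The 1-inch UH is the DRH scaled by (1 in)/d, so U_p = 29.0 × 1/3.005 = 9.65 cfs.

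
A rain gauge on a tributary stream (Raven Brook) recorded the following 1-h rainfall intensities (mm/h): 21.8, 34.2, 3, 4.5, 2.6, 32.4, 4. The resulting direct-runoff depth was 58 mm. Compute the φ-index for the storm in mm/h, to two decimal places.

Only the 3 blocks with intensity above φ contribute runoff: 21.8, 34.2, 32.4 mm/h.
Σ(I−φ)·Δt = d  ⇒  (21.8+34.2+32.4 − 3φ)·1 = 58
φ = (88.40 − 58/1) / 3 = 10.13 mm/h.

φ ≈ 10.13 mm/h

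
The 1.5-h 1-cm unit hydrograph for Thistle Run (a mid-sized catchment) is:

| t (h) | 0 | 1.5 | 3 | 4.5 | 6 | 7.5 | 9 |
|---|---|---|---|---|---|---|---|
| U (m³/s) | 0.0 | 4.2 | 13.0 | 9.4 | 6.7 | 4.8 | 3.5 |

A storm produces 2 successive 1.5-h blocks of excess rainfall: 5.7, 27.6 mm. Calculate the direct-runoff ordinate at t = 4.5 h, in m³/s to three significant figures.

By discrete convolution, Q_j = Σ (P_i / 10 mm) · U_{j−i}.
At t = 4.5 h (j=3): Q = (5.7/10)·9.4 + (27.6/10)·13.0 = 41.2 m³/s.

Q ≈ 41.2 m³/s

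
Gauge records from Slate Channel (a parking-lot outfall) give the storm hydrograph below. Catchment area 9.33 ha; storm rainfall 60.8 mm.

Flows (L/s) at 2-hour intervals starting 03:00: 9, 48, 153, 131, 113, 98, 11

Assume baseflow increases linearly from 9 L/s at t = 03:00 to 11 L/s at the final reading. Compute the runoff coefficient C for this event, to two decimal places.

C ≈ 0.63

ΣQ_DR = 493.0 L/s; V = ΣQ_DR·Δt = 3.550 × 10^6 L.
Runoff depth d = V / A = 38.05 mm.
C = d / P = 38.05 / 60.8 = 0.63.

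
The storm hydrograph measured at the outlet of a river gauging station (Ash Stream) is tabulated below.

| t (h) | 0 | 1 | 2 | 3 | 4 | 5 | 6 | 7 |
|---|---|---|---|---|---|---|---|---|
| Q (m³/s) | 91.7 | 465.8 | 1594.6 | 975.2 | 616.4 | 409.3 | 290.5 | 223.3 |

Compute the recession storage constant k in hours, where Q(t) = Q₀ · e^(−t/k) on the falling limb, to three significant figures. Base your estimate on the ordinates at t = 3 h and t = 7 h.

On the falling limb, Q drops from 975.2 to 223.3 m³/s between t = 3 h and t = 7 h (Δt = 4 h).
k = −Δt / ln(Q₂/Q₁) = −4 / ln(223.3/975.2) = 2.71 h.

k ≈ 2.71 h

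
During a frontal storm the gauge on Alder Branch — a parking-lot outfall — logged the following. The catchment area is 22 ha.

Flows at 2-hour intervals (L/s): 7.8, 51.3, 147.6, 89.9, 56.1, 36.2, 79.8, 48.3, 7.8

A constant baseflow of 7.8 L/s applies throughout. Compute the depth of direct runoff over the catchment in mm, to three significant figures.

Direct runoff: 0.0, 43.5, 139.8, 82.1, 48.3, 28.4, 72.0, 40.5, 0.0 L/s; ΣQ_DR = 454.6 L/s.
V = ΣQ_DR · Δt = 454.6 × 7200 s = 3.273 × 10^6 L.
Over A = 22 ha, depth = V / A = 14.9 mm.

d ≈ 14.9 mm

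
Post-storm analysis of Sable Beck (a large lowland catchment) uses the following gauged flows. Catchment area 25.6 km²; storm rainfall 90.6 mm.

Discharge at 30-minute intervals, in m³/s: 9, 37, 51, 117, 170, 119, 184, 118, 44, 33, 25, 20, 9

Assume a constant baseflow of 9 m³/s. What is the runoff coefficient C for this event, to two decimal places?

C ≈ 0.64

ΣQ_DR = 819.0 m³/s; V = ΣQ_DR·Δt = 1.474 × 10^6 m³.
Runoff depth d = V / A = 57.59 mm.
C = d / P = 57.59 / 90.6 = 0.64.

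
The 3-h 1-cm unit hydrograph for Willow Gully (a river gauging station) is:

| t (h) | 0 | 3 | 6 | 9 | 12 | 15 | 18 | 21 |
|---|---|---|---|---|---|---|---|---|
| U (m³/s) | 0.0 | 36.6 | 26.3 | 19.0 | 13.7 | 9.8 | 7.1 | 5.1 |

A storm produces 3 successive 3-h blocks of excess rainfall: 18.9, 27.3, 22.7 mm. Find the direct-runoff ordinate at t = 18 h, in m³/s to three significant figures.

Q ≈ 71.3 m³/s

By discrete convolution, Q_j = Σ (P_i / 10 mm) · U_{j−i}.
At t = 18 h (j=6): Q = (18.9/10)·7.1 + (27.3/10)·9.8 + (22.7/10)·13.7 = 71.3 m³/s.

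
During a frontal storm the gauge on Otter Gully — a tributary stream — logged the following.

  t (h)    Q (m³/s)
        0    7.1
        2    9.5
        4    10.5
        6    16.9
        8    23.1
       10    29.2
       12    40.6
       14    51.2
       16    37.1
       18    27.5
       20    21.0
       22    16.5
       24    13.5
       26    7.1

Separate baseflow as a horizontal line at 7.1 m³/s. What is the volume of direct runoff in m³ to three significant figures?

V ≈ 1.52 × 10^6 m³

Direct-runoff ordinates (Q − Q_b): 0.0, 2.4, 3.4, 9.8, 16.0, 22.1, 33.5, 44.1, 30.0, 20.4, 13.9, 9.4, 6.4, 0.0 m³/s.
ΣQ_DR = 211.4 m³/s.
With Δt = 2 h = 7200 s, V = ΣQ_DR · Δt = 211.4 × 7200 = 1.52 × 10^6 m³.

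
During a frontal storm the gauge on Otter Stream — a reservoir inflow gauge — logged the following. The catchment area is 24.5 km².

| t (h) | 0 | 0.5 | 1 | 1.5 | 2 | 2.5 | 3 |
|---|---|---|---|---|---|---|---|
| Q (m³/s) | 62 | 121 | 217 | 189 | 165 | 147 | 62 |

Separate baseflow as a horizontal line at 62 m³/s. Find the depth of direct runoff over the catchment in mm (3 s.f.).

d ≈ 38.9 mm

Direct runoff: 0.0, 59.0, 155.0, 127.0, 103.0, 85.0, 0.0 m³/s; ΣQ_DR = 529.0 m³/s.
V = ΣQ_DR · Δt = 529.0 × 1800 s = 9.522 × 10^5 m³.
Over A = 24.5 km², depth = V / A = 38.9 mm.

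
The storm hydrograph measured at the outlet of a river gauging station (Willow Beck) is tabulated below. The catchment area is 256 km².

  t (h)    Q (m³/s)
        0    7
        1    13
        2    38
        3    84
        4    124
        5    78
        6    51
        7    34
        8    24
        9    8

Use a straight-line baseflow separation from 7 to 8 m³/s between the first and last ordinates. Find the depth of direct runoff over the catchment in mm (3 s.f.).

d ≈ 5.43 mm

Direct runoff: 0.00, 5.89, 30.78, 76.67, 116.56, 70.44, 43.33, 26.22, 16.11, 0.00 m³/s; ΣQ_DR = 386.0 m³/s.
V = ΣQ_DR · Δt = 386.0 × 3600 s = 1.390 × 10^6 m³.
Over A = 256 km², depth = V / A = 5.43 mm.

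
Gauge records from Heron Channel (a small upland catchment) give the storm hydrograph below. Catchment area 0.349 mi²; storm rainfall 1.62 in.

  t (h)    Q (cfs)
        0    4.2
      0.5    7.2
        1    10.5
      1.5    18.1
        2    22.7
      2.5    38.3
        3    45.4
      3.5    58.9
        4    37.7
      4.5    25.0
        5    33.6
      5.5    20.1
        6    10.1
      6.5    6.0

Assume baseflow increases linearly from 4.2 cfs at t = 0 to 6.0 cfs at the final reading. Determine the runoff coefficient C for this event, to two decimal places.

C ≈ 0.37

ΣQ_DR = 266.4 cfs; V = ΣQ_DR·Δt = 4.795 × 10^5 ft³.
Runoff depth d = V / A = 0.5914 in.
C = d / P = 0.5914 / 1.62 = 0.37.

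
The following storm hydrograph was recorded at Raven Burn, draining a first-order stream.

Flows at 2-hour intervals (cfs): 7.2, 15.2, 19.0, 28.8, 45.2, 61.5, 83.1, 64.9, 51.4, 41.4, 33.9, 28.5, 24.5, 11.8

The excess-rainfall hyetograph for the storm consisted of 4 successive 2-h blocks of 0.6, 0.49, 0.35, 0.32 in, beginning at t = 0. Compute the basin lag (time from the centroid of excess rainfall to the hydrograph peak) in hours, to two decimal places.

t_L ≈ 8.56 h

Centroid of excess rainfall: t_c = Σ P_i·t̄_i / ΣP_i = 3.4432 h (block centres at 1, 3, 5, 7 h).
Hydrograph peak occurs at t = 12 h, so basin lag t_L = 12 − 3.4432 = 8.56 h.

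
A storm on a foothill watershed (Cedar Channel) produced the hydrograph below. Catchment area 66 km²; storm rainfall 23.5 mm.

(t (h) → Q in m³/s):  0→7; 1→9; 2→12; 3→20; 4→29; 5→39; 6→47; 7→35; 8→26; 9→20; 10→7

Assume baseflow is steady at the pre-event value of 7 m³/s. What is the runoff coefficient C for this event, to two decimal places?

C ≈ 0.40

ΣQ_DR = 174.0 m³/s; V = ΣQ_DR·Δt = 6.264 × 10^5 m³.
Runoff depth d = V / A = 9.491 mm.
C = d / P = 9.491 / 23.5 = 0.40.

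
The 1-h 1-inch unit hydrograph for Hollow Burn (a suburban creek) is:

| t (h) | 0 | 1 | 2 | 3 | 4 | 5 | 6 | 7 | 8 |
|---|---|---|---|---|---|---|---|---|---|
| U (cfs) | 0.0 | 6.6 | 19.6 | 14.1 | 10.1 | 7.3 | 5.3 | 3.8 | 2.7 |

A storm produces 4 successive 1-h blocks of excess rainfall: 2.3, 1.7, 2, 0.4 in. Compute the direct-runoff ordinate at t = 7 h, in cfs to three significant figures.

By discrete convolution, Q_j = Σ (P_i / 1 in) · U_{j−i}.
At t = 7 h (j=7): Q = (2.3/1)·3.8 + (1.7/1)·5.3 + (2/1)·7.3 + (0.4/1)·10.1 = 36.4 cfs.

Q ≈ 36.4 cfs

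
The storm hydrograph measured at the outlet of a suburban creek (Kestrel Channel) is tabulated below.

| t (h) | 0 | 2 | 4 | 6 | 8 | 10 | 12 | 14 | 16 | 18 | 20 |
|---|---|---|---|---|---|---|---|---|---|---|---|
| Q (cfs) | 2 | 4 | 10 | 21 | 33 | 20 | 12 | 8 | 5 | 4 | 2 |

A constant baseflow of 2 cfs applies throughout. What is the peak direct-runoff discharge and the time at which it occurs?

Q_p = 31.0 cfs at t = 8 h

Subtracting baseflow gives direct-runoff ordinates: 0.0, 2.0, 8.0, 19.0, 31.0, 18.0, 10.0, 6.0, 3.0, 2.0, 0.0 cfs.
The maximum is 31.0 cfs, occurring at the reading for t = 8 h.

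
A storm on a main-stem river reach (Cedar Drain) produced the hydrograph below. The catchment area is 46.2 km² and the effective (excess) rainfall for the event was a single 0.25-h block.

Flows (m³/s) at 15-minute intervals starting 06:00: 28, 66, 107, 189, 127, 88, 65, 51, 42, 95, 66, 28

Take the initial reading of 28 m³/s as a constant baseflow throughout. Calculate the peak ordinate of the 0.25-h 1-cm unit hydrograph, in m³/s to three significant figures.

U_p ≈ 134 m³/s

Direct runoff: 0.0, 38.0, 79.0, 161.0, 99.0, 60.0, 37.0, 23.0, 14.0, 67.0, 38.0, 0.0 m³/s; ΣQ_DR = 616.0 m³/s, peak = 161.0 m³/s.
Runoff depth d = ΣQ_DR·Δt / A = 616.0 × 900 / (46.2 km²) = 12.00 mm.
The 1-cm UH is the DRH scaled by (10 mm)/d, so U_p = 161.0 × 10/12.00 = 134 m³/s.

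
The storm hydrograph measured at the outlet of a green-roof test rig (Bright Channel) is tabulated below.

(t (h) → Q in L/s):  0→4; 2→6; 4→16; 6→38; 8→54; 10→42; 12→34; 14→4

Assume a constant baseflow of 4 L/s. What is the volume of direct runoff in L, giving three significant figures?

V ≈ 1.20 × 10^6 L

Direct-runoff ordinates (Q − Q_b): 0.0, 2.0, 12.0, 34.0, 50.0, 38.0, 30.0, 0.0 L/s.
ΣQ_DR = 166.0 L/s.
With Δt = 2 h = 7200 s, V = ΣQ_DR · Δt = 166.0 × 7200 = 1.20 × 10^6 L.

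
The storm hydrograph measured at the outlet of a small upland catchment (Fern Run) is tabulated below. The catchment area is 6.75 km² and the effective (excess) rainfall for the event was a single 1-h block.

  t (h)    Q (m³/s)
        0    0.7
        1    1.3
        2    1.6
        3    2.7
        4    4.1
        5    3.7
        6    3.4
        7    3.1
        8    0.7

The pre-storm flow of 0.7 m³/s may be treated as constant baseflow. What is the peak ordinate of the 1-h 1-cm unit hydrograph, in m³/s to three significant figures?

U_p ≈ 4.25 m³/s

Direct runoff: 0.0, 0.6, 0.9, 2.0, 3.4, 3.0, 2.7, 2.4, 0.0 m³/s; ΣQ_DR = 15.00 m³/s, peak = 3.4 m³/s.
Runoff depth d = ΣQ_DR·Δt / A = 15.00 × 3600 / (6.75 km²) = 8.000 mm.
The 1-cm UH is the DRH scaled by (10 mm)/d, so U_p = 3.4 × 10/8.000 = 4.25 m³/s.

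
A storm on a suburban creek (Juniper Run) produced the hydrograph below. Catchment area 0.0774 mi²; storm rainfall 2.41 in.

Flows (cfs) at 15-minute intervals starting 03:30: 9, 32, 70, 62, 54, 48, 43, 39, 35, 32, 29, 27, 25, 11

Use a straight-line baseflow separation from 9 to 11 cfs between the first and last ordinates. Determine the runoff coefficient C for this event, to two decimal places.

ΣQ_DR = 376.0 cfs; V = ΣQ_DR·Δt = 3.384 × 10^5 ft³.
Runoff depth d = V / A = 1.882 in.
C = d / P = 1.882 / 2.41 = 0.78.

C ≈ 0.78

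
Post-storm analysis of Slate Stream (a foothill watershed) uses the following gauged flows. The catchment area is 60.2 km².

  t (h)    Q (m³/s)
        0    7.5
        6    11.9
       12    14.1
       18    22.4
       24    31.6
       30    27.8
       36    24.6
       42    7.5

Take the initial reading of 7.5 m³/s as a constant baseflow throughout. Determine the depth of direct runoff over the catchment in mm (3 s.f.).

d ≈ 31.4 mm

Direct runoff: 0.0, 4.4, 6.6, 14.9, 24.1, 20.3, 17.1, 0.0 m³/s; ΣQ_DR = 87.40 m³/s.
V = ΣQ_DR · Δt = 87.40 × 21600 s = 1.888 × 10^6 m³.
Over A = 60.2 km², depth = V / A = 31.4 mm.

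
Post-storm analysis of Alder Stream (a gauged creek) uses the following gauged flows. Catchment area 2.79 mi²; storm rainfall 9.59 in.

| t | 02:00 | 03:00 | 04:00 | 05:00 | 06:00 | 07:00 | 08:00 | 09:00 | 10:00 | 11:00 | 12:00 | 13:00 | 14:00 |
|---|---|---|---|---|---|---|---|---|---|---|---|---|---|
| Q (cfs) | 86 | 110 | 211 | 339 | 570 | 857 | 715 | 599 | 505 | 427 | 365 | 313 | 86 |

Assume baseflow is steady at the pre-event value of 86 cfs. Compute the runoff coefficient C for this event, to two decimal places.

C ≈ 0.24

ΣQ_DR = 4065 cfs; V = ΣQ_DR·Δt = 1.463 × 10^7 ft³.
Runoff depth d = V / A = 2.258 in.
C = d / P = 2.258 / 9.59 = 0.24.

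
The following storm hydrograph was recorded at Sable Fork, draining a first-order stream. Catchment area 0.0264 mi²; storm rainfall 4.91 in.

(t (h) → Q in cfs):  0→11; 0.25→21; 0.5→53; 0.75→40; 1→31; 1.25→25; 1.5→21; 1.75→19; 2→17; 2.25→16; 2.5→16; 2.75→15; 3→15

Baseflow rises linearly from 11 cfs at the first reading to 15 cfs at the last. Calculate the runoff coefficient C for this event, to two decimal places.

C ≈ 0.39

ΣQ_DR = 131.0 cfs; V = ΣQ_DR·Δt = 1.179 × 10^5 ft³.
Runoff depth d = V / A = 1.922 in.
C = d / P = 1.922 / 4.91 = 0.39.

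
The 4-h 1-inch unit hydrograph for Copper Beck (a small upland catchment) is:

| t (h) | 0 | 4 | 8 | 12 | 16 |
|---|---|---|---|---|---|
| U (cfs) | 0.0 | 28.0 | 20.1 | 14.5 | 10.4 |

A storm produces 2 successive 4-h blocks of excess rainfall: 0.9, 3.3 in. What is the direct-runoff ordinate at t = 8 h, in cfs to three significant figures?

Q ≈ 110 cfs

By discrete convolution, Q_j = Σ (P_i / 1 in) · U_{j−i}.
At t = 8 h (j=2): Q = (0.9/1)·20.1 + (3.3/1)·28.0 = 110 cfs.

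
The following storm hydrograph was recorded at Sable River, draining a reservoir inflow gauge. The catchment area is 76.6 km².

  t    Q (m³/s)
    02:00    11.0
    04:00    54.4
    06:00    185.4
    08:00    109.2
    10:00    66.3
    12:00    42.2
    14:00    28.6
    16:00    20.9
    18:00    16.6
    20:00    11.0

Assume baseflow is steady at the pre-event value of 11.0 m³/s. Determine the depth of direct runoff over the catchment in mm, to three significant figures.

d ≈ 40.9 mm

Direct runoff: 0.0, 43.4, 174.4, 98.2, 55.3, 31.2, 17.6, 9.9, 5.6, 0.0 m³/s; ΣQ_DR = 435.6 m³/s.
V = ΣQ_DR · Δt = 435.6 × 7200 s = 3.136 × 10^6 m³.
Over A = 76.6 km², depth = V / A = 40.9 mm.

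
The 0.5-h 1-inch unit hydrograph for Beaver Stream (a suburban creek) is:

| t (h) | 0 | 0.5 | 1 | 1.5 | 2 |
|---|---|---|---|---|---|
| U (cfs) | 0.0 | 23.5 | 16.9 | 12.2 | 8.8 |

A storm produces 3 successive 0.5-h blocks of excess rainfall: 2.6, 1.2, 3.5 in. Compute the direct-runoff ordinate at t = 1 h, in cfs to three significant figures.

Q ≈ 72.1 cfs

By discrete convolution, Q_j = Σ (P_i / 1 in) · U_{j−i}.
At t = 1 h (j=2): Q = (2.6/1)·16.9 + (1.2/1)·23.5 + (3.5/1)·0.0 = 72.1 cfs.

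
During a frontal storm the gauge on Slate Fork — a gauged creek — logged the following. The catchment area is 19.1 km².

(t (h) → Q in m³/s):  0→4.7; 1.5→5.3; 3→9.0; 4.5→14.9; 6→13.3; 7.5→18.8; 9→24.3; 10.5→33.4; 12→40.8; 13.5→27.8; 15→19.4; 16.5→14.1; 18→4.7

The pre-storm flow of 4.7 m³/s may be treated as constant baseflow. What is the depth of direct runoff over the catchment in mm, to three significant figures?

Direct runoff: 0.0, 0.6, 4.3, 10.2, 8.6, 14.1, 19.6, 28.7, 36.1, 23.1, 14.7, 9.4, 0.0 m³/s; ΣQ_DR = 169.4 m³/s.
V = ΣQ_DR · Δt = 169.4 × 5400 s = 9.148 × 10^5 m³.
Over A = 19.1 km², depth = V / A = 47.9 mm.

d ≈ 47.9 mm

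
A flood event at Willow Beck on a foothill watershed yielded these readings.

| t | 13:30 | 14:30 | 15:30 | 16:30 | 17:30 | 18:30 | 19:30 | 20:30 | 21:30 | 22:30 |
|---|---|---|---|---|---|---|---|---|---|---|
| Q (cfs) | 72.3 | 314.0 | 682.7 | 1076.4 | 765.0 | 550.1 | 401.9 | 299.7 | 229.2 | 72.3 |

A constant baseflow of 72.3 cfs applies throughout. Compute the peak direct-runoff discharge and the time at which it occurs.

Subtracting baseflow gives direct-runoff ordinates: 0.0, 241.7, 610.4, 1004.1, 692.7, 477.8, 329.6, 227.4, 156.9, 0.0 cfs.
The maximum is 1004.1 cfs, occurring at the reading for t = 16:30.

Q_p = 1004.1 cfs at t = 16:30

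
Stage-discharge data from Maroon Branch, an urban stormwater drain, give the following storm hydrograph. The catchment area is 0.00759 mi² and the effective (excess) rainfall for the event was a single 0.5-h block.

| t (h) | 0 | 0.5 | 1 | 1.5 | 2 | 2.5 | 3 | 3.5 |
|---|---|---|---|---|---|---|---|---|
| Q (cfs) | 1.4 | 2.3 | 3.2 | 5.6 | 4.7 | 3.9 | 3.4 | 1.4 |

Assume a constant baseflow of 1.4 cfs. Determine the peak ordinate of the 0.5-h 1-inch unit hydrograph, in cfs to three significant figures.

Direct runoff: 0.0, 0.9, 1.8, 4.2, 3.3, 2.5, 2.0, 0.0 cfs; ΣQ_DR = 14.70 cfs, peak = 4.2 cfs.
Runoff depth d = ΣQ_DR·Δt / A = 14.70 × 1800 / (0.00759 mi²) = 1.501 in.
The 1-inch UH is the DRH scaled by (1 in)/d, so U_p = 4.2 × 1/1.501 = 2.80 cfs.

U_p ≈ 2.80 cfs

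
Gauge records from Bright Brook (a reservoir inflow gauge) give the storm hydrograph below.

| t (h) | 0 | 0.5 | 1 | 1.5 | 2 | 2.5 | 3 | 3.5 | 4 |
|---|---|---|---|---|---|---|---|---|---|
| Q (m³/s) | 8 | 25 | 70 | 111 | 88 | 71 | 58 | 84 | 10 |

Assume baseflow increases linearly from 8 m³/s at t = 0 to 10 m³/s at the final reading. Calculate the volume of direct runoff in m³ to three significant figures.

Direct-runoff ordinates (Q − Q_b): 0.00, 16.75, 61.50, 102.25, 79.00, 61.75, 48.50, 74.25, 0.00 m³/s.
ΣQ_DR = 444.0 m³/s.
With Δt = 0.5 h = 1800 s, V = ΣQ_DR · Δt = 444.0 × 1800 = 7.99 × 10^5 m³.

V ≈ 7.99 × 10^5 m³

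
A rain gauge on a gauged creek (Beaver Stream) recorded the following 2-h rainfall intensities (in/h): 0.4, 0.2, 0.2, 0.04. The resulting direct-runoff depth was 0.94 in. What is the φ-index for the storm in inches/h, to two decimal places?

φ ≈ 0.11 in/h

Only the 3 blocks with intensity above φ contribute runoff: 0.4, 0.2, 0.2 in/h.
Σ(I−φ)·Δt = d  ⇒  (0.4+0.2+0.2 − 3φ)·2 = 0.94
φ = (0.8000 − 0.94/2) / 3 = 0.11 in/h.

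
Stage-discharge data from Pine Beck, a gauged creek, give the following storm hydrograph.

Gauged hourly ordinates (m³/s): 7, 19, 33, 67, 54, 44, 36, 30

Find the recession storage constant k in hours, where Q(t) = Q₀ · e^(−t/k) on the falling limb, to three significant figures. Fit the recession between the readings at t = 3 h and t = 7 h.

k ≈ 4.98 h

On the falling limb, Q drops from 67 to 30 m³/s between t = 3 h and t = 7 h (Δt = 4 h).
k = −Δt / ln(Q₂/Q₁) = −4 / ln(30/67) = 4.98 h.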